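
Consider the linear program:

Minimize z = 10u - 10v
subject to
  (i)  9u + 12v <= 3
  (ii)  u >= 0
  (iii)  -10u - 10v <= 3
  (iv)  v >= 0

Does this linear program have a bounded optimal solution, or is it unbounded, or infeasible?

Vertices and z = 10u - 10v:
  (0, 1/4) → z = -5/2
  (1/3, 0) → z = 10/3
  (0, 0) → z = 0
The feasible region has finitely many vertices and no improving ray; the minimum is -5/2 at (0, 1/4).

bounded optimum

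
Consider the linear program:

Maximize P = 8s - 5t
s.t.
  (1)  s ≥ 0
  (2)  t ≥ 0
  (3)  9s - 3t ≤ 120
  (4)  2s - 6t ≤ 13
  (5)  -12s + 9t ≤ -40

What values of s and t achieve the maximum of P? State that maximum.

Corner points and P = 8s - 5t:
  (13/2, 0) → P = 52
  (10/3, 0) → P = 80/3
  (227/16, 41/16) → P = 1611/16
  (64/3, 24) → P = 152/3

s = 227/16, t = 41/16, maximum P = 1611/16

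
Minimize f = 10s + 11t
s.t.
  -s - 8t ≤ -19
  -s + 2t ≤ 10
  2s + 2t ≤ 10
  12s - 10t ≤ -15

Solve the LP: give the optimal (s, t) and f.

s = -21/5, t = 29/10, minimum f = -101/10

Feasible corners and f = 10s + 11t:
  (-21/5, 29/10) → f = -101/10
  (35/53, 243/106) → f = 3373/106
  (0, 5) → f = 55
  (35/22, 75/22) → f = 1175/22

At the optimal vertex, -s - 8t = -19 and -s + 2t = 10.
Solving simultaneously gives s = -21/5, t = 29/10.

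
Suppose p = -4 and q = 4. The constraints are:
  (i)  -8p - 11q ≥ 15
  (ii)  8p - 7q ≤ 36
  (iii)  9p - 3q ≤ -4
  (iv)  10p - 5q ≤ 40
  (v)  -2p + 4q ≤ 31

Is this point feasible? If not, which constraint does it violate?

not feasible — violates (i)

Constraint (i): -8p - 11q = -12, which is not ≥ 15. All other constraints are satisfied.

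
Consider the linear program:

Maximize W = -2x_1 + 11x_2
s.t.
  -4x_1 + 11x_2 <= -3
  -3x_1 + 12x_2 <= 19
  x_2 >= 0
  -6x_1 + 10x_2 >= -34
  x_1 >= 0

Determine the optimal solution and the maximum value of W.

x_1 = 172/13, x_2 = 59/13, maximum W = 305/13

Vertices and W = -2x_1 + 11x_2:
  (3/4, 0) → W = -3/2
  (172/13, 59/13) → W = 305/13
  (17/3, 0) → W = -34/3

At the optimal vertex, -4x_1 + 11x_2 = -3 and -6x_1 + 10x_2 = -34.
Solving simultaneously gives x_1 = 172/13, x_2 = 59/13.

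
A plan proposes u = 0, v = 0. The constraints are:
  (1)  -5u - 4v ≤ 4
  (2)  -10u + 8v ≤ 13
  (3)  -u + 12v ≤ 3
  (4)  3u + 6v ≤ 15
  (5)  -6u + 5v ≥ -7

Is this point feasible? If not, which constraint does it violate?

feasible

(1): 0 ≤ 4 ✓
(2): 0 ≤ 13 ✓
(3): 0 ≤ 3 ✓
(4): 0 ≤ 15 ✓
(5): 0 ≥ -7 ✓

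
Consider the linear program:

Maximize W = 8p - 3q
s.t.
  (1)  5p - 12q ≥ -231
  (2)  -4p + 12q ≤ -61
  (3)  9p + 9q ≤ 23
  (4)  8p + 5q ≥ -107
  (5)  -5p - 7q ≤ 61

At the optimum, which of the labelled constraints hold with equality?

Feasible corners and W = 8p - 3q:
  (275/48, -457/144) → W = 2657/48
  (-305/88, -549/88) → W = -793/88
  (355/9, -332/9) → W = 3836/9

The maximum is at (355/9, -332/9). Substituting into each constraint, equality holds for (3) and (5); the remaining constraints have slack.

(3) and (5)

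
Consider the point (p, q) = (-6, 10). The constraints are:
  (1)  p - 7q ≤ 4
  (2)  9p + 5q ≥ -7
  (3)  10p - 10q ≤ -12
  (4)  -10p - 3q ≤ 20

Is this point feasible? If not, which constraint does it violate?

not feasible — violates (4)

Constraint (4): -10p - 3q = 30, which is not ≤ 20. All other constraints are satisfied.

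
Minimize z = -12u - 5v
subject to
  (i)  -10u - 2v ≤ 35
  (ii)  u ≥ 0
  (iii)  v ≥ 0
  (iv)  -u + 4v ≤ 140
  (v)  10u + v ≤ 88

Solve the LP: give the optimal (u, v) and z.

u = 212/41, v = 1488/41, minimum z = -9984/41

Corner points and z = -12u - 5v:
  (0, 0) → z = 0
  (0, 35) → z = -175
  (44/5, 0) → z = -528/5
  (212/41, 1488/41) → z = -9984/41

The binding constraints are -u + 4v = 140 and 10u + v = 88.
Solving simultaneously gives u = 212/41, v = 1488/41.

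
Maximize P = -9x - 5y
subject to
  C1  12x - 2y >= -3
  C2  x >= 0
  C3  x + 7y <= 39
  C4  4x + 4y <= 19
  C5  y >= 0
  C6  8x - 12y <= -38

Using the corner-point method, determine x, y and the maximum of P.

Corner points and P = -9x - 5y:
  (13/28, 30/7) → P = -717/28
  (5/16, 27/8) → P = -315/16
  (19/20, 19/5) → P = -551/20

x = 5/16, y = 27/8, maximum P = -315/16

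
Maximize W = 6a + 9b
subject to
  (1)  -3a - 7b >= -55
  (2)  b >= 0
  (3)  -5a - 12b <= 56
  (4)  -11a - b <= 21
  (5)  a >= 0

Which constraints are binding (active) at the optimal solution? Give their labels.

Extreme points and W = 6a + 9b:
  (55/3, 0) → W = 110
  (0, 55/7) → W = 495/7
  (0, 0) → W = 0

The maximum is at (55/3, 0). Substituting into each constraint, equality holds for (1) and (2); the remaining constraints have slack.

(1) and (2)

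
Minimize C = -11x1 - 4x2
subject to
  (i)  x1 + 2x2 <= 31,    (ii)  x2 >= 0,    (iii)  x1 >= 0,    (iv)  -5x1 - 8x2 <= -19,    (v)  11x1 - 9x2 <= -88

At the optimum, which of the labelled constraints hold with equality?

Extreme points and C = -11x1 - 4x2:
  (0, 31/2) → C = -62
  (103/31, 429/31) → C = -2849/31
  (0, 88/9) → C = -352/9

The minimum is at (103/31, 429/31). Substituting into each constraint, equality holds for (i) and (v); the remaining constraints have slack.

(i) and (v)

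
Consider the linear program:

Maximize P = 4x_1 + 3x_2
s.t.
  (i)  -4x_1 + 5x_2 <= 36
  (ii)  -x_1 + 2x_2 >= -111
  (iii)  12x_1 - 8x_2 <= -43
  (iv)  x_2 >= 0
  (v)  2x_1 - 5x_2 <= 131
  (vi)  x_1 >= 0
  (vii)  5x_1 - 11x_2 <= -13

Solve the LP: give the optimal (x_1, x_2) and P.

x_1 = 73/28, x_2 = 65/7, maximum P = 268/7

Corner points and P = 4x_1 + 3x_2:
  (73/28, 65/7) → P = 268/7
  (0, 36/5) → P = 108/5
  (0, 43/8) → P = 129/8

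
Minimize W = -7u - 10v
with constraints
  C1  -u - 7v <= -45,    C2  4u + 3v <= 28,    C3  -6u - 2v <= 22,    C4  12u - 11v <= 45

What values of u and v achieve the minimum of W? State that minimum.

Feasible corners and W = -7u - 10v:
  (61/25, 152/25) → W = -1947/25
  (-61/10, 73/10) → W = -303/10
  (-61/5, 128/5) → W = -853/5

At the optimal vertex, 4u + 3v = 28 and -6u - 2v = 22.
Solving simultaneously gives u = -61/5, v = 128/5.

u = -61/5, v = 128/5, minimum W = -853/5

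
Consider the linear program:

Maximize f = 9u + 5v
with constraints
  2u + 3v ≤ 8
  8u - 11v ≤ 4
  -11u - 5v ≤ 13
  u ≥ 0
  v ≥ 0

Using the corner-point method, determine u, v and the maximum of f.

u = 50/23, v = 28/23, maximum f = 590/23

Feasible corners and f = 9u + 5v:
  (50/23, 28/23) → f = 590/23
  (0, 8/3) → f = 40/3
  (1/2, 0) → f = 9/2
  (0, 0) → f = 0

At the optimal vertex, 2u + 3v = 8 and 8u - 11v = 4.
Solving simultaneously gives u = 50/23, v = 28/23.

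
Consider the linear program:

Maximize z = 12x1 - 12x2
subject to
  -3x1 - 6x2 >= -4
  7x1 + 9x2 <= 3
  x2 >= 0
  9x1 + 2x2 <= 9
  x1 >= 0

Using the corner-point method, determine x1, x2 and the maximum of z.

Feasible corners and z = 12x1 - 12x2:
  (3/7, 0) → z = 36/7
  (0, 1/3) → z = -4
  (0, 0) → z = 0

The optimum lies where 7x1 + 9x2 = 3 and x2 = 0.
Solving simultaneously gives x1 = 3/7, x2 = 0.

x1 = 3/7, x2 = 0, maximum z = 36/7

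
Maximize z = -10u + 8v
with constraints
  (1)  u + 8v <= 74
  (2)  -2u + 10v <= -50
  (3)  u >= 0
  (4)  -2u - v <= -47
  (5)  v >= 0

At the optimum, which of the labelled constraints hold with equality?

(2) and (5)

Extreme points and z = -10u + 8v:
  (570/13, 49/13) → z = -5308/13
  (74, 0) → z = -740
  (25, 0) → z = -250

The maximum is at (25, 0). Substituting into each constraint, equality holds for (2) and (5); the remaining constraints have slack.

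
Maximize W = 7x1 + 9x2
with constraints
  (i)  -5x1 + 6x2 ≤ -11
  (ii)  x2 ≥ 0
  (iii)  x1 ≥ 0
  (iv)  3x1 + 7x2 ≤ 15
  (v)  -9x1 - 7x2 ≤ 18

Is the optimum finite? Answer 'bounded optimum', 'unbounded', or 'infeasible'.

bounded optimum

Vertices and W = 7x1 + 9x2:
  (11/5, 0) → W = 77/5
  (167/53, 42/53) → W = 1547/53
  (5, 0) → W = 35
The feasible region has finitely many vertices and no improving ray; the maximum is 35 at (5, 0).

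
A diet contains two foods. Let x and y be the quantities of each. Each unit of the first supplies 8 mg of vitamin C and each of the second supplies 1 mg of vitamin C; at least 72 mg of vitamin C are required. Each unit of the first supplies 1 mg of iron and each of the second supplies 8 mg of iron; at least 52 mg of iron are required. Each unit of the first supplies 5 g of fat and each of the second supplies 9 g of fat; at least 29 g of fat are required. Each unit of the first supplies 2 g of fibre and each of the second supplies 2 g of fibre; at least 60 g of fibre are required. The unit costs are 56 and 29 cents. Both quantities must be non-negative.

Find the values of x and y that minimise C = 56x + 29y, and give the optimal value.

Extreme points and C = 56x + 29y:
  (0, 72) → C = 2088
  (52, 0) → C = 2912
  (6, 24) → C = 1032
  (188/7, 22/7) → C = 11166/7
The feasible region is unbounded (it extends along (0, 1), (1, 0)), but C strictly increases along every unbounded feasible direction, so there is no improving ray and the minimum is attained at a vertex.

x = 6, y = 24, minimum C = 1032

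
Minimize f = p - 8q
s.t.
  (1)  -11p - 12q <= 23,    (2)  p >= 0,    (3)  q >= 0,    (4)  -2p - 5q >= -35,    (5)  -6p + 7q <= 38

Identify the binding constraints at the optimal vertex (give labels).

Vertices and f = p - 8q:
  (0, 0) → f = 0
  (0, 38/7) → f = -304/7
  (35/2, 0) → f = 35/2
  (5/4, 13/2) → f = -203/4

The minimum is at (5/4, 13/2). Substituting into each constraint, equality holds for (4) and (5); the remaining constraints have slack.

(4) and (5)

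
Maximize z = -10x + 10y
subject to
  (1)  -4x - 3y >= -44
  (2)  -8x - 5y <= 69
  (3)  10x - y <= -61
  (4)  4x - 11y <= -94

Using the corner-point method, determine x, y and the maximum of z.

x = -427/4, y = 157, maximum z = 5275/2

Corner points and z = -10x + 10y:
  (-427/4, 157) → z = 5275/2
  (-139/34, 342/17) → z = 4115/17
  (-1229/108, 119/27) → z = 8525/54
  (-577/106, 348/53) → z = 6365/53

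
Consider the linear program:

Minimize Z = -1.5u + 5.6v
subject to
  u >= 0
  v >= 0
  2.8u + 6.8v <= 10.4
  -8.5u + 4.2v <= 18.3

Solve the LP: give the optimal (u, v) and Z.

u = 26/7, v = 0, minimum Z = -39/7

Extreme points and Z = -1.5u + 5.6v:
  (0, 0) → Z = 0
  (0, 26/17) → Z = 728/85
  (26/7, 0) → Z = -39/7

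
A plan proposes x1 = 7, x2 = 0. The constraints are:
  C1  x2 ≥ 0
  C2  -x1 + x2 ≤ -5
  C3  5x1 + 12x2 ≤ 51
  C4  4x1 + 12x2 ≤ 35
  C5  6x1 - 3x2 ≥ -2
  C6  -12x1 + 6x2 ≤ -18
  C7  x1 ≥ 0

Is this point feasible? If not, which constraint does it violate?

feasible

C1: 0 ≥ 0 ✓
C2: -7 ≤ -5 ✓
C3: 35 ≤ 51 ✓
C4: 28 ≤ 35 ✓
C5: 42 ≥ -2 ✓
C6: -84 ≤ -18 ✓
C7: 7 ≥ 0 ✓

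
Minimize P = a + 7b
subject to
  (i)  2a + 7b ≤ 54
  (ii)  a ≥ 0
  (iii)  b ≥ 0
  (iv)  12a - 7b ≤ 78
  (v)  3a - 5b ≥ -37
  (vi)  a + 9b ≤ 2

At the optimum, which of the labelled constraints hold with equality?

Feasible corners and P = a + 7b:
  (0, 0) → P = 0
  (0, 2/9) → P = 14/9
  (2, 0) → P = 2

The minimum is at (0, 0). Substituting into each constraint, equality holds for (ii) and (iii); the remaining constraints have slack.

(ii) and (iii)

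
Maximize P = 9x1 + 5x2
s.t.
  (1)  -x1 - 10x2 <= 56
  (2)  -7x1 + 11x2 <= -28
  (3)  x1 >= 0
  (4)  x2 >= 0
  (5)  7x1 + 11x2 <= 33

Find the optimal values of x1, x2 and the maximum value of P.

x1 = 33/7, x2 = 0, maximum P = 297/7

Feasible corners and P = 9x1 + 5x2:
  (4, 0) → P = 36
  (61/14, 5/22) → P = 3107/77
  (33/7, 0) → P = 297/7

The binding constraints are x2 = 0 and 7x1 + 11x2 = 33.
Solving simultaneously gives x1 = 33/7, x2 = 0.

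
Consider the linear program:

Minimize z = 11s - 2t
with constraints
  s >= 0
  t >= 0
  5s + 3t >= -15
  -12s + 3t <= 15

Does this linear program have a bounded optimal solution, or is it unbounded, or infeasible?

Feasible corners and z = 11s - 2t:
  (0, 0) → z = 0
  (0, 5) → z = -10
The feasible region has finitely many vertices and no improving ray; the minimum is -10 at (0, 5).

bounded optimum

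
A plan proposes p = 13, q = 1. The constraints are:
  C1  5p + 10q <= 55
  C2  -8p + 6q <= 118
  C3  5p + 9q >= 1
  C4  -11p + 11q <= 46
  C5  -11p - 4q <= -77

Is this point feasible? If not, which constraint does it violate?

Constraint C1: 5p + 10q = 75, which is not ≤ 55. All other constraints are satisfied.

not feasible — violates C1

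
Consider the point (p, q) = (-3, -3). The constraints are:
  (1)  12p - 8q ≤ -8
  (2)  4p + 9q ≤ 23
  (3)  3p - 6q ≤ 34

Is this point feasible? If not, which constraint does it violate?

(1): -12 ≤ -8 ✓
(2): -39 ≤ 23 ✓
(3): 9 ≤ 34 ✓

feasible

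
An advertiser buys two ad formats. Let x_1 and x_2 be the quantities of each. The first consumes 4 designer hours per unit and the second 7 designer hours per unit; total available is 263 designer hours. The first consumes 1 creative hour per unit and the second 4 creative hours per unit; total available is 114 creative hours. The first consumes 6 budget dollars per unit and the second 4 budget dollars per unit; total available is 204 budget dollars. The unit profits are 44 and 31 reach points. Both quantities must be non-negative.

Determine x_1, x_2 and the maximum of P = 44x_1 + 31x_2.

Feasible corners and P = 44x_1 + 31x_2:
  (0, 0) → P = 0
  (0, 57/2) → P = 1767/2
  (34, 0) → P = 1496
  (18, 24) → P = 1536

The binding constraints are x_1 + 4x_2 = 114 and 6x_1 + 4x_2 = 204.
Solving simultaneously gives x_1 = 18, x_2 = 24.

x_1 = 18, x_2 = 24, maximum P = 1536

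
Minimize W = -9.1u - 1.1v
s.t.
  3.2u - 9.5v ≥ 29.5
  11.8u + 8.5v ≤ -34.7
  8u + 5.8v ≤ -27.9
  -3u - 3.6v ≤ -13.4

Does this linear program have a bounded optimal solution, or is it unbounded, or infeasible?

infeasible

The boundaries 3.2u - 9.5v = 29.5 and 8u + 5.8v = -27.9 meet at (-9395/9456, -2033/591), but that point violates -3u - 3.6v ≤ -13.4. Every candidate vertex is excluded by some other constraint, so the feasible region is empty.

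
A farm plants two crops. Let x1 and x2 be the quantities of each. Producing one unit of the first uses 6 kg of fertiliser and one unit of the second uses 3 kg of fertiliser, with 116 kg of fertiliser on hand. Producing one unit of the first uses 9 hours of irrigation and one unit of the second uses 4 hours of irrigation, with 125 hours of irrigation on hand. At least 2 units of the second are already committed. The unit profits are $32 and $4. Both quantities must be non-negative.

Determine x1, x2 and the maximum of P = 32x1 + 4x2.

Feasible corners and P = 32x1 + 4x2:
  (0, 125/4) → P = 125
  (0, 2) → P = 8
  (13, 2) → P = 424

x1 = 13, x2 = 2, maximum P = 424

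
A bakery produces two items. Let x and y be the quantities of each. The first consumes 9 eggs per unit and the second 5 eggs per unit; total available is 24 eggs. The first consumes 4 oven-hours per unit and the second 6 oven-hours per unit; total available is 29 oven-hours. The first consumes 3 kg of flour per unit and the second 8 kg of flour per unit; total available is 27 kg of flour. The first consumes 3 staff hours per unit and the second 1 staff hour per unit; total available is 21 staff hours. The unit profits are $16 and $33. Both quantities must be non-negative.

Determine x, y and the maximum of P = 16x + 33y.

Extreme points and P = 16x + 33y:
  (0, 0) → P = 0
  (0, 27/8) → P = 891/8
  (8/3, 0) → P = 128/3
  (1, 3) → P = 115

The binding constraints are 9x + 5y = 24 and 3x + 8y = 27.
Solving simultaneously gives x = 1, y = 3.

x = 1, y = 3, maximum P = 115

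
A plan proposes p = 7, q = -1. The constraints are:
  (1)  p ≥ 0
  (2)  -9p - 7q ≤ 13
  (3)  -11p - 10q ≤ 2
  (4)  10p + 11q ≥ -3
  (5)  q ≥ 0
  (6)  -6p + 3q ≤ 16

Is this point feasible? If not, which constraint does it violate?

not feasible — violates (5)

Constraint (5): q = -1, which is not ≥ 0. All other constraints are satisfied.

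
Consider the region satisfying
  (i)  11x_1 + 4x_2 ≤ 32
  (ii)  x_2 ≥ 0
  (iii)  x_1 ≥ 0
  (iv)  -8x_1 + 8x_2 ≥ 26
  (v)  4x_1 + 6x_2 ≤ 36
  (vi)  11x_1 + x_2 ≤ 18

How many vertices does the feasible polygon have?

Pairwise boundary intersections that survive every other constraint:
  (24/25, 134/25)
  (40/33, 14/3)
  (0, 13/4)
  (0, 6)
  (59/48, 215/48)

5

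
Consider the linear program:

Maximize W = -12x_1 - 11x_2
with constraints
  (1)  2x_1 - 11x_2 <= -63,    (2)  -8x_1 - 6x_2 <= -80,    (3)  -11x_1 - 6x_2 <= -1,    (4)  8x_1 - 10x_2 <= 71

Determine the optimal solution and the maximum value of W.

Vertices and W = -12x_1 - 11x_2:
  (251/50, 166/25) → W = -3332/25
  (83/4, 19/2) → W = -707/2
  (-79/3, 436/9) → W = -1952/9
The feasible region is unbounded (it extends along (-6, 11), (5, 4)), but W strictly decreases along every unbounded feasible direction, so there is no improving ray and the maximum is attained at a vertex.

x_1 = 251/50, x_2 = 166/25, maximum W = -3332/25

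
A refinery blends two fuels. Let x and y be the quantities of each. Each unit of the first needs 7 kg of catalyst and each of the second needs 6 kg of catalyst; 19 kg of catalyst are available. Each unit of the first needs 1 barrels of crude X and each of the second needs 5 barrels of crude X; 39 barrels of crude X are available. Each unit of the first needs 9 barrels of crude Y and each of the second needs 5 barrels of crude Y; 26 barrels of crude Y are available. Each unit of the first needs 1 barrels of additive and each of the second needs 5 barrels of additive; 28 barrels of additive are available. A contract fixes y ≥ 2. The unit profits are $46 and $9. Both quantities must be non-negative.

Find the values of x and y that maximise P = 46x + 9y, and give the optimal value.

Feasible corners and P = 46x + 9y:
  (0, 19/6) → P = 57/2
  (0, 2) → P = 18
  (1, 2) → P = 64

The optimum lies where 7x + 6y = 19 and y = 2.
Solving simultaneously gives x = 1, y = 2.

x = 1, y = 2, maximum P = 64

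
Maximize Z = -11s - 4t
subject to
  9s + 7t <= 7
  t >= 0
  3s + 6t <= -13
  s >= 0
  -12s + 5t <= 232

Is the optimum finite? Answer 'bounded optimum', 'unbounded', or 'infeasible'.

The boundaries 9s + 7t = 7 and t = 0 meet at (7/9, 0), but that point violates 3s + 6t ≤ -13. Every candidate vertex is excluded by some other constraint, so the feasible region is empty.

infeasible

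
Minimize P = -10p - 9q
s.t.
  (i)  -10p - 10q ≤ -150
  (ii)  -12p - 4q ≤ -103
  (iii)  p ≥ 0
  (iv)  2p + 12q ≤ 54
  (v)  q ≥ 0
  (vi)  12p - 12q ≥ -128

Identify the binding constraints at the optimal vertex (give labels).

Feasible corners and P = -10p - 9q:
  (63/5, 12/5) → P = -738/5
  (15, 0) → P = -150
  (27, 0) → P = -270

The minimum is at (27, 0). Substituting into each constraint, equality holds for (iv) and (v); the remaining constraints have slack.

(iv) and (v)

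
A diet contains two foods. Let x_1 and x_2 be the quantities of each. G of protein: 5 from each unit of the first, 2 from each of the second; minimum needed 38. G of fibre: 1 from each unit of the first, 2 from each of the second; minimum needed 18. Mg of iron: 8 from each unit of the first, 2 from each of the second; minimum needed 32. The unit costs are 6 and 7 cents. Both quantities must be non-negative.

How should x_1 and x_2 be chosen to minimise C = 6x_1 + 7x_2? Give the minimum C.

Feasible corners and C = 6x_1 + 7x_2:
  (0, 19) → C = 133
  (18, 0) → C = 108
  (5, 13/2) → C = 151/2
The feasible region is unbounded (it extends along (0, 1), (1, 0)), but C strictly increases along every unbounded feasible direction, so there is no improving ray and the minimum is attained at a vertex.

x_1 = 5, x_2 = 13/2, minimum C = 151/2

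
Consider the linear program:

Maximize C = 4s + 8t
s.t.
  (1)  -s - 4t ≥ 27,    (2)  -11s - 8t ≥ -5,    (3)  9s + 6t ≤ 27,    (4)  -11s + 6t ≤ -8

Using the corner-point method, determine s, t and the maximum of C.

s = 59/9, t = -151/18, maximum C = -368/9

The feasible region is unbounded (it extends along (-6, -11), (2, -3)), but C strictly decreases along every unbounded feasible direction, so there is no improving ray and the maximum is attained at a vertex.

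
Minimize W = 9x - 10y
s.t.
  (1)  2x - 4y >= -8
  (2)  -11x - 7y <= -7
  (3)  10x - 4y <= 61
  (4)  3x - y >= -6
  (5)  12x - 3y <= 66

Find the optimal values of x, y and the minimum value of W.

Feasible corners and W = 9x - 10y:
  (-14/29, 51/29) → W = -636/29
  (48/7, 38/7) → W = 52/7
  (455/114, -601/114) → W = 10105/114
  (9/2, -4) → W = 161/2

x = -14/29, y = 51/29, minimum W = -636/29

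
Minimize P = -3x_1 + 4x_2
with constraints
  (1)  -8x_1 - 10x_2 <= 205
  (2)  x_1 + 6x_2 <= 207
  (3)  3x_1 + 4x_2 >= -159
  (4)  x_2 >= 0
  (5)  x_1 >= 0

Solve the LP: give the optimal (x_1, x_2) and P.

x_1 = 207, x_2 = 0, minimum P = -621

Extreme points and P = -3x_1 + 4x_2:
  (207, 0) → P = -621
  (0, 69/2) → P = 138
  (0, 0) → P = 0

The optimum lies where x_1 + 6x_2 = 207 and x_2 = 0.
Solving simultaneously gives x_1 = 207, x_2 = 0.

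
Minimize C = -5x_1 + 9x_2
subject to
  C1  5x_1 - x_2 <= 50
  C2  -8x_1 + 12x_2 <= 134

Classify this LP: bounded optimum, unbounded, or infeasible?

unbounded

From the feasible point (367/26, 535/26), moving in the direction (-12, -8) keeps every constraint satisfied while C decreases without bound.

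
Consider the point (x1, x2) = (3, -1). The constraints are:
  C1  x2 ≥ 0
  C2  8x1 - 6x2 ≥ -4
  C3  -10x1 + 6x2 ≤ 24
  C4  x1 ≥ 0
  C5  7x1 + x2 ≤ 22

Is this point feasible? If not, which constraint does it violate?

Constraint C1: x2 = -1, which is not ≥ 0. All other constraints are satisfied.

not feasible — violates C1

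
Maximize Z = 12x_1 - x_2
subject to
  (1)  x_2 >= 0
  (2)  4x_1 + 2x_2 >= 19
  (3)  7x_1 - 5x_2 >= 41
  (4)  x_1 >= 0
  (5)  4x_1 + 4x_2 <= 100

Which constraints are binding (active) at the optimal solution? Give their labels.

Corner points and Z = 12x_1 - x_2:
  (41/7, 0) → Z = 492/7
  (25, 0) → Z = 300
  (83/6, 67/6) → Z = 929/6

The maximum is at (25, 0). Substituting into each constraint, equality holds for (1) and (5); the remaining constraints have slack.

(1) and (5)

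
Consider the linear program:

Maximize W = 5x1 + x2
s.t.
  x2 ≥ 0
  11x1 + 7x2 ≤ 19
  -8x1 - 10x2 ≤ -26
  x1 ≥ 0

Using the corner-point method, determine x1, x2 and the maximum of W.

Extreme points and W = 5x1 + x2:
  (4/27, 67/27) → W = 29/9
  (0, 19/7) → W = 19/7
  (0, 13/5) → W = 13/5

The optimum lies where 11x1 + 7x2 = 19 and -8x1 - 10x2 = -26.
Solving simultaneously gives x1 = 4/27, x2 = 67/27.

x1 = 4/27, x2 = 67/27, maximum W = 29/9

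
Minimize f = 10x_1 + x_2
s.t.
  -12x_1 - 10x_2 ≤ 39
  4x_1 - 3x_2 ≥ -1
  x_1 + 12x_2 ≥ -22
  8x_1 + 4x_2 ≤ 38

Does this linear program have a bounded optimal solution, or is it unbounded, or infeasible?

bounded optimum

Vertices and f = 10x_1 + x_2:
  (-26/17, -29/17) → f = -17
  (11/4, 4) → f = 63/2
  (136/23, -107/46) → f = 2613/46
The feasible region has finitely many vertices and no improving ray; the minimum is -17 at (-26/17, -29/17).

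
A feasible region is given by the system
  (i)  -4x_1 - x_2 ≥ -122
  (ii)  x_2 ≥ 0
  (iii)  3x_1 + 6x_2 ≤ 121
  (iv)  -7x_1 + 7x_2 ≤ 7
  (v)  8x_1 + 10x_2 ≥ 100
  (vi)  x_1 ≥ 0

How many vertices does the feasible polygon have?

5

Intersecting each pair of boundary lines and keeping only the points that satisfy every inequality leaves:
  (61/2, 0)
  (611/21, 118/21)
  (25/2, 0)
  (115/9, 124/9)
  (5, 6)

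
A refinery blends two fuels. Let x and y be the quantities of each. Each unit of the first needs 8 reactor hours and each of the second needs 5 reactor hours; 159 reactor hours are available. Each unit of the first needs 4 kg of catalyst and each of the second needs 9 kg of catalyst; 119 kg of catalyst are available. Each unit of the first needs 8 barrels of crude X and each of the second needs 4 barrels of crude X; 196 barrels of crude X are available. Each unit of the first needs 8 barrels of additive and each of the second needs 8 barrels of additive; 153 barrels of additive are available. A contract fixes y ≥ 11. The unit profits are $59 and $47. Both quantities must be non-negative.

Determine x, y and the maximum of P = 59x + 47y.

Vertices and P = 59x + 47y:
  (0, 119/9) → P = 5593/9
  (0, 11) → P = 517
  (5, 11) → P = 812

x = 5, y = 11, maximum P = 812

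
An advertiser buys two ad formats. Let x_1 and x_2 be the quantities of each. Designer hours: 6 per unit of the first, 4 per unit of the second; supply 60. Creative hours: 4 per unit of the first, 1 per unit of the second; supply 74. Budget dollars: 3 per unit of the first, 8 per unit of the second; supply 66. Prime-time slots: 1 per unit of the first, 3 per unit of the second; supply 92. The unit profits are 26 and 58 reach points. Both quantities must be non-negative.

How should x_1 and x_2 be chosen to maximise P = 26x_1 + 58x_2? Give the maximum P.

The binding constraints are 6x_1 + 4x_2 = 60 and 3x_1 + 8x_2 = 66.
Solving simultaneously gives x_1 = 6, x_2 = 6.

x_1 = 6, x_2 = 6, maximum P = 504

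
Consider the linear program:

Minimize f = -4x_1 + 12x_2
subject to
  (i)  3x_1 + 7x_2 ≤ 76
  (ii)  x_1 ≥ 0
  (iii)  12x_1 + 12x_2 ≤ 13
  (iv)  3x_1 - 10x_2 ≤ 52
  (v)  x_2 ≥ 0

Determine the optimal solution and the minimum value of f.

x_1 = 13/12, x_2 = 0, minimum f = -13/3

Extreme points and f = -4x_1 + 12x_2:
  (0, 13/12) → f = 13
  (0, 0) → f = 0
  (13/12, 0) → f = -13/3

At the optimal vertex, 12x_1 + 12x_2 = 13 and x_2 = 0.
Solving simultaneously gives x_1 = 13/12, x_2 = 0.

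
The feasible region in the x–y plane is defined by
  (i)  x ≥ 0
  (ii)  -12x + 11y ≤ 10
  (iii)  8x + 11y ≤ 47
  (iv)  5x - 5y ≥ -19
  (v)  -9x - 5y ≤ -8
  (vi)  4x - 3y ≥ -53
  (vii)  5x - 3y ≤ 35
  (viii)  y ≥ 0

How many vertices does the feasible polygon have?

Intersecting each pair of boundary lines and keeping only the points that satisfy every inequality leaves:
  (37/20, 161/55)
  (38/159, 62/53)
  (47/8, 0)
  (8/9, 0)

4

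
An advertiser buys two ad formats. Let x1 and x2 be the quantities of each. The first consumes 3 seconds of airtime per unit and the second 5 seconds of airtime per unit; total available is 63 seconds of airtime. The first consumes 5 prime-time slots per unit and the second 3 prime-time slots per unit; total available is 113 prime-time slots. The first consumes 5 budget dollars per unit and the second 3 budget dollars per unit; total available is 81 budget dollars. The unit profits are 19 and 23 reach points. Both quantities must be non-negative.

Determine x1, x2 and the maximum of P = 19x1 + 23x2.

x1 = 27/2, x2 = 9/2, maximum P = 360

Corner points and P = 19x1 + 23x2:
  (0, 0) → P = 0
  (0, 63/5) → P = 1449/5
  (81/5, 0) → P = 1539/5
  (27/2, 9/2) → P = 360

The binding constraints are 3x1 + 5x2 = 63 and 5x1 + 3x2 = 81.
Solving simultaneously gives x1 = 27/2, x2 = 9/2.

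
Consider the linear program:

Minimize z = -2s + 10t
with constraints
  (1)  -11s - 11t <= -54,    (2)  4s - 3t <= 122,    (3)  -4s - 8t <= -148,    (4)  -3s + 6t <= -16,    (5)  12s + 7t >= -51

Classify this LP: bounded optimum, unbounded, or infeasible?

Feasible corners and z = -2s + 10t:
  (355/11, 26/11) → z = -450/11
  (228/5, 302/15) → z = 1652/15
  (127/6, 95/12) → z = 221/6
The feasible region has finitely many vertices and no improving ray; the minimum is -450/11 at (355/11, 26/11).

bounded optimum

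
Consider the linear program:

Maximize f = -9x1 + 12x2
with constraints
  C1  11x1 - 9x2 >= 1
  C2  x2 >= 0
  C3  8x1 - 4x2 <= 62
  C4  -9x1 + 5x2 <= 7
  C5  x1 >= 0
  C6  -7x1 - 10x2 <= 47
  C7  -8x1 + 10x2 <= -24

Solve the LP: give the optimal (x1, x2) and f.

Vertices and f = -9x1 + 12x2:
  (31/4, 0) → f = -279/4
  (3, 0) → f = -27
  (131/12, 19/3) → f = -89/4

At the optimal vertex, 8x1 - 4x2 = 62 and -8x1 + 10x2 = -24.
Solving simultaneously gives x1 = 131/12, x2 = 19/3.

x1 = 131/12, x2 = 19/3, maximum f = -89/4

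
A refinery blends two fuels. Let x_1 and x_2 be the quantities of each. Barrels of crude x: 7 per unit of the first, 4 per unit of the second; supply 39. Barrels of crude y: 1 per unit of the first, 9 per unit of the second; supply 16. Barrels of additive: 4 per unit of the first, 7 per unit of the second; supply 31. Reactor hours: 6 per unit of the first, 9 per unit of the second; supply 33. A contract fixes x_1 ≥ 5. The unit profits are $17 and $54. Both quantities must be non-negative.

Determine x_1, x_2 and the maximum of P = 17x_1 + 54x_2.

x_1 = 5, x_2 = 1/3, maximum P = 103

Feasible corners and P = 17x_1 + 54x_2:
  (11/2, 0) → P = 187/2
  (5, 0) → P = 85
  (5, 1/3) → P = 103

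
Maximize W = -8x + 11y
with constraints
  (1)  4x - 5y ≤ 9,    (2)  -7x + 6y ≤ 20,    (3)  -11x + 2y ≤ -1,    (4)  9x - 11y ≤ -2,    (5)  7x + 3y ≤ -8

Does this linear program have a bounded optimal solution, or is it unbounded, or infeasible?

The boundaries 4x - 5y = 9 and -11x + 2y = -1 meet at (-13/47, -95/47), but that point violates 9x - 11y ≤ -2. Every candidate vertex is excluded by some other constraint, so the feasible region is empty.

infeasible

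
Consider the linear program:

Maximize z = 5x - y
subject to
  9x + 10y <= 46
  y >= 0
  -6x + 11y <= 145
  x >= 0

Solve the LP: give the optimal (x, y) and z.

x = 46/9, y = 0, maximum z = 230/9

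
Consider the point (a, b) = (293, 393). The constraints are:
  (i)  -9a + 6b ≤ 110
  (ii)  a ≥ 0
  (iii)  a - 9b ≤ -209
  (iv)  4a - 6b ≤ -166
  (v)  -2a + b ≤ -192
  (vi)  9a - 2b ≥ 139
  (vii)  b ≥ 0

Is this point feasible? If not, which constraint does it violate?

(i): -279 ≤ 110 ✓
(ii): 293 ≥ 0 ✓
(iii): -3244 ≤ -209 ✓
(iv): -1186 ≤ -166 ✓
(v): -193 ≤ -192 ✓
(vi): 1851 ≥ 139 ✓
(vii): 393 ≥ 0 ✓

feasible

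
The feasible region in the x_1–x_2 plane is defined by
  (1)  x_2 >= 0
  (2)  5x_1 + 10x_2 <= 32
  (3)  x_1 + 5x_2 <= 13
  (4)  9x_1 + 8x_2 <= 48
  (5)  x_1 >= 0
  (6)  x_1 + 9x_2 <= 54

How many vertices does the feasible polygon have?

5

Pairwise boundary intersections that survive every other constraint:
  (16/3, 0)
  (0, 0)
  (2, 11/5)
  (112/25, 24/25)
  (0, 13/5)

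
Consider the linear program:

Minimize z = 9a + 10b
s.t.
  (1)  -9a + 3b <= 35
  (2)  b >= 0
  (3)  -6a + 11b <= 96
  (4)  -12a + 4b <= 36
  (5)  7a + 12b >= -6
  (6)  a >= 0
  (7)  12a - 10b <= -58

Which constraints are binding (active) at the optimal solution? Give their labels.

Feasible corners and z = 9a + 10b:
  (0, 96/11) → z = 960/11
  (161/36, 67/6) → z = 1823/12
  (0, 29/5) → z = 58

The minimum is at (0, 29/5). Substituting into each constraint, equality holds for (6) and (7); the remaining constraints have slack.

(6) and (7)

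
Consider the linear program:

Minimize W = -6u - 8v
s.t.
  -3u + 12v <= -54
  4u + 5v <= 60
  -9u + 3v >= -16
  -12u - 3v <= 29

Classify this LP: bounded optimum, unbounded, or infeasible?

bounded optimum

Extreme points and W = -6u - 8v:
  (10/33, -146/33) → W = 1108/33
  (-62/51, -245/51) → W = 2332/51
  (-13/21, -151/21) → W = 1286/21
The feasible region has finitely many vertices and no improving ray; the minimum is 1108/33 at (10/33, -146/33).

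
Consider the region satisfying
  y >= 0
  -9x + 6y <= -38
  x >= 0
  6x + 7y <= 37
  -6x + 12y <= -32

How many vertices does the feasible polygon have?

3

The feasible vertices (each the meet of two boundaries and inside every other half-plane) are:
  (37/6, 0)
  (16/3, 0)
  (334/57, 5/19)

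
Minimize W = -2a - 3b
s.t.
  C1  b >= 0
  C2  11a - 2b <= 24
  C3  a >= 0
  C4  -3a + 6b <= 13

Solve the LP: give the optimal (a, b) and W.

a = 17/6, b = 43/12, minimum W = -197/12

The binding constraints are 11a - 2b = 24 and -3a + 6b = 13.
Solving simultaneously gives a = 17/6, b = 43/12.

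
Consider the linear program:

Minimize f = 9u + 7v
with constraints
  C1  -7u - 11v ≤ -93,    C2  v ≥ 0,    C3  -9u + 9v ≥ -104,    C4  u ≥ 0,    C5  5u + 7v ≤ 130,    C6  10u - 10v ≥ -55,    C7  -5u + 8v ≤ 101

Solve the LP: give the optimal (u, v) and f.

Extreme points and f = 9u + 7v:
  (1981/162, 109/162) → f = 9296/81
  (65/36, 263/36) → f = 1213/18
  (949/54, 325/54) → f = 5408/27
  (61/8, 105/8) → f = 321/2

The optimum lies where -7u - 11v = -93 and 10u - 10v = -55.
Solving simultaneously gives u = 65/36, v = 263/36.

u = 65/36, v = 263/36, minimum f = 1213/18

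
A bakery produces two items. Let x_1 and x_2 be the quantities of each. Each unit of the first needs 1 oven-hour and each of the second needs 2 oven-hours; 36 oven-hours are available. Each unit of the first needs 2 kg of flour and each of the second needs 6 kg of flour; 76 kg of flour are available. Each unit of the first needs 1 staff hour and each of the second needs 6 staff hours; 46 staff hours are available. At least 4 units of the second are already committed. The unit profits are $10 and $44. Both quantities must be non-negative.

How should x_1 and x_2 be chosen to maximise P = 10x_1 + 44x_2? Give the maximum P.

x_1 = 22, x_2 = 4, maximum P = 396

Corner points and P = 10x_1 + 44x_2:
  (0, 23/3) → P = 1012/3
  (0, 4) → P = 176
  (22, 4) → P = 396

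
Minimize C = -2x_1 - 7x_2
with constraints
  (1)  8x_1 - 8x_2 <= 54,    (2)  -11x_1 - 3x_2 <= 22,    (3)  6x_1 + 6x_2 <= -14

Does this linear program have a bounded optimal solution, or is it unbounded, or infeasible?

bounded optimum

Feasible corners and C = -2x_1 - 7x_2:
  (-1/8, -55/8) → C = 387/8
  (53/24, -109/24) → C = 219/8
  (-15/8, -11/24) → C = 167/24
The feasible region has finitely many vertices and no improving ray; the minimum is 167/24 at (-15/8, -11/24).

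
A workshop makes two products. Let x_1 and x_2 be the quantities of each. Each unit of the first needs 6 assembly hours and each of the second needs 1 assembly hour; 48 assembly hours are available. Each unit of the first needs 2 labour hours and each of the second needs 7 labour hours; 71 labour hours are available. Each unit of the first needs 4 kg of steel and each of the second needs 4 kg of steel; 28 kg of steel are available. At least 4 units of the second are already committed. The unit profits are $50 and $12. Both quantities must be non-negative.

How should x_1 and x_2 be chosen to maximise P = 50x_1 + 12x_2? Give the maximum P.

x_1 = 3, x_2 = 4, maximum P = 198

Vertices and P = 50x_1 + 12x_2:
  (0, 7) → P = 84
  (0, 4) → P = 48
  (3, 4) → P = 198

The binding constraints are 4x_1 + 4x_2 = 28 and x_2 = 4.
Solving simultaneously gives x_1 = 3, x_2 = 4.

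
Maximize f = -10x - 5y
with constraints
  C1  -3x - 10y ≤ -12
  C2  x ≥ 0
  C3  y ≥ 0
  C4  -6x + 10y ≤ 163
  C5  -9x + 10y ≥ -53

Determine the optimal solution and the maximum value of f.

x = 0, y = 6/5, maximum f = -6

Feasible corners and f = -10x - 5y:
  (0, 6/5) → f = -6
  (4, 0) → f = -40
  (0, 163/10) → f = -163/2
  (53/9, 0) → f = -530/9
  (72, 119/2) → f = -2035/2

At the optimal vertex, -3x - 10y = -12 and x = 0.
Solving simultaneously gives x = 0, y = 6/5.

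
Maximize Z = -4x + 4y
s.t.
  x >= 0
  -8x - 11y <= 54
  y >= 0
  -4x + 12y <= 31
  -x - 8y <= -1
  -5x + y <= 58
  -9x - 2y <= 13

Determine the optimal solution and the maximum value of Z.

Extreme points and Z = -4x + 4y:
  (0, 31/12) → Z = 31/3
  (0, 1/8) → Z = 1/2
  (1, 0) → Z = -4
The feasible region is unbounded (it extends along (3, 1), (1, 0)), but Z strictly decreases along every unbounded feasible direction, so there is no improving ray and the maximum is attained at a vertex.

The binding constraints are x = 0 and -4x + 12y = 31.
Solving simultaneously gives x = 0, y = 31/12.

x = 0, y = 31/12, maximum Z = 31/3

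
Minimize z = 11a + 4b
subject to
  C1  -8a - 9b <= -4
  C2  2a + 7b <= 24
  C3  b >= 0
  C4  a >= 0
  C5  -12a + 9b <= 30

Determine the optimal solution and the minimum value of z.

a = 0, b = 4/9, minimum z = 16/9

Corner points and z = 11a + 4b:
  (1/2, 0) → z = 11/2
  (0, 4/9) → z = 16/9
  (12, 0) → z = 132
  (1/17, 58/17) → z = 243/17
  (0, 10/3) → z = 40/3

At the optimal vertex, -8a - 9b = -4 and a = 0.
Solving simultaneously gives a = 0, b = 4/9.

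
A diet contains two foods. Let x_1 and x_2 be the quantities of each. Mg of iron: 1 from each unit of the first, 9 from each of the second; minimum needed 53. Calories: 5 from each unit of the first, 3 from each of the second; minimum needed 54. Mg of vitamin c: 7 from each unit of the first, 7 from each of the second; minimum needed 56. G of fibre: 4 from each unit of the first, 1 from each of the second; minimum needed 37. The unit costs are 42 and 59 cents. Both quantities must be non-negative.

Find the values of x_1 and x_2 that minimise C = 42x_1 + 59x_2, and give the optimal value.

x_1 = 8, x_2 = 5, minimum C = 631

Extreme points and C = 42x_1 + 59x_2:
  (0, 37) → C = 2183
  (53, 0) → C = 2226
  (8, 5) → C = 631
The feasible region is unbounded (it extends along (0, 1), (1, 0)), but C strictly increases along every unbounded feasible direction, so there is no improving ray and the minimum is attained at a vertex.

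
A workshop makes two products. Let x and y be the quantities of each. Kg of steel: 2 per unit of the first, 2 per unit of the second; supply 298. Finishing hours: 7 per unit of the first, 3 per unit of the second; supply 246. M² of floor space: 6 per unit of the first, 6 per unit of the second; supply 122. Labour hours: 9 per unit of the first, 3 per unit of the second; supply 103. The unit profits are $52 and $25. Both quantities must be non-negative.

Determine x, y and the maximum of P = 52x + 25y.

Feasible corners and P = 52x + 25y:
  (0, 0) → P = 0
  (0, 61/3) → P = 1525/3
  (103/9, 0) → P = 5356/9
  (7, 40/3) → P = 2092/3

x = 7, y = 40/3, maximum P = 2092/3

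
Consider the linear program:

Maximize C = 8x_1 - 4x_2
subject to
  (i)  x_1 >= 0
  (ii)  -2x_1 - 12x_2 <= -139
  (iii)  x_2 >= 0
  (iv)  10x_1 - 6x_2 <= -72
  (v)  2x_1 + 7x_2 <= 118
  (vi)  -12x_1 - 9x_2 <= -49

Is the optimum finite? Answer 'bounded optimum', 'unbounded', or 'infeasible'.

bounded optimum

Feasible corners and C = 8x_1 - 4x_2:
  (0, 12) → C = -48
  (0, 118/7) → C = -472/7
  (102/41, 662/41) → C = -1832/41
The feasible region has finitely many vertices and no improving ray; the maximum is -1832/41 at (102/41, 662/41).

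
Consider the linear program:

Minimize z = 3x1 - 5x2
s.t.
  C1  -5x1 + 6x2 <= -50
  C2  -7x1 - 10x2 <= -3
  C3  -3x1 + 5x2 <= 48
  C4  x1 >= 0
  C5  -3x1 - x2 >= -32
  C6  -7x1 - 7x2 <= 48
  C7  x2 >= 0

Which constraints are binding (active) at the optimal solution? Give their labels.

Extreme points and z = 3x1 - 5x2:
  (242/23, 10/23) → z = 676/23
  (10, 0) → z = 30
  (32/3, 0) → z = 32

The minimum is at (242/23, 10/23). Substituting into each constraint, equality holds for C1 and C5; the remaining constraints have slack.

C1 and C5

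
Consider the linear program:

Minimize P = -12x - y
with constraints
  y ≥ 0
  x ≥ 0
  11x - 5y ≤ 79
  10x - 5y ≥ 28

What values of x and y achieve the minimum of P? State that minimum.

x = 51, y = 482/5, minimum P = -3542/5

Vertices and P = -12x - y:
  (79/11, 0) → P = -948/11
  (14/5, 0) → P = -168/5
  (51, 482/5) → P = -3542/5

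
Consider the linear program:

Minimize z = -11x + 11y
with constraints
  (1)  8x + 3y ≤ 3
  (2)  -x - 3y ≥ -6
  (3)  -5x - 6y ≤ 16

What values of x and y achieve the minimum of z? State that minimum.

x = 2, y = -13/3, minimum z = -209/3

Corner points and z = -11x + 11y:
  (-3/7, 15/7) → z = 198/7
  (2, -13/3) → z = -209/3
  (-28/3, 46/9) → z = 1430/9

The binding constraints are 8x + 3y = 3 and -5x - 6y = 16.
Solving simultaneously gives x = 2, y = -13/3.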